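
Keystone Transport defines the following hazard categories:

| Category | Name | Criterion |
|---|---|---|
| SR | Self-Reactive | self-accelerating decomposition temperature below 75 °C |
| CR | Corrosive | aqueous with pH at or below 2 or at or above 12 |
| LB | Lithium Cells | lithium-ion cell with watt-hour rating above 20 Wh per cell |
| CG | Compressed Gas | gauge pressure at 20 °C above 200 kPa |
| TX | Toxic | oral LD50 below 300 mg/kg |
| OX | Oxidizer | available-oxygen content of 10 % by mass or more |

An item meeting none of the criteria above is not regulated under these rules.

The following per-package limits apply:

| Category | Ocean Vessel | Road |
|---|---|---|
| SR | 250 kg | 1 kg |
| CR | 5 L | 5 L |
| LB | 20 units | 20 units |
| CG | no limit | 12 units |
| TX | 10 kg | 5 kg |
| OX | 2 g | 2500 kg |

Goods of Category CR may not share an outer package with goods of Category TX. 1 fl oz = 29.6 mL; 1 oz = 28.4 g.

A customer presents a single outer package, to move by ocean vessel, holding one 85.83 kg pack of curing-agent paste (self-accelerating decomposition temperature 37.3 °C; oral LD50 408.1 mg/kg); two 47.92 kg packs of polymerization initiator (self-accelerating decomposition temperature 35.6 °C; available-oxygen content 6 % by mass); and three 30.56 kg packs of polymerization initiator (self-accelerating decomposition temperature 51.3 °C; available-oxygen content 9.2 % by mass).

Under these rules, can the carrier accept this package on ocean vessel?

No

Curing-agent paste: self-accelerating decomposition temperature 37.3 °C < 75 °C → Category SR (Self-Reactive).
Self-accelerating decomposition temperature 35.6 °C meets the Category SR criterion (Self-Reactive), so the polymerization initiator is Category SR.
The polymerization initiator has self-accelerating decomposition temperature 51.3 °C, which is < 75 °C, so it is Category SR (Self-Reactive).
Category SR net quantity: 85.83 kg + (two 47.92 kg packs = 95.84 kg) + (three 30.56 kg packs = 91.68 kg) = 273.35 kg.
273.35 kg > 250 kg (ocean vessel limit, Category SR) — over the limit.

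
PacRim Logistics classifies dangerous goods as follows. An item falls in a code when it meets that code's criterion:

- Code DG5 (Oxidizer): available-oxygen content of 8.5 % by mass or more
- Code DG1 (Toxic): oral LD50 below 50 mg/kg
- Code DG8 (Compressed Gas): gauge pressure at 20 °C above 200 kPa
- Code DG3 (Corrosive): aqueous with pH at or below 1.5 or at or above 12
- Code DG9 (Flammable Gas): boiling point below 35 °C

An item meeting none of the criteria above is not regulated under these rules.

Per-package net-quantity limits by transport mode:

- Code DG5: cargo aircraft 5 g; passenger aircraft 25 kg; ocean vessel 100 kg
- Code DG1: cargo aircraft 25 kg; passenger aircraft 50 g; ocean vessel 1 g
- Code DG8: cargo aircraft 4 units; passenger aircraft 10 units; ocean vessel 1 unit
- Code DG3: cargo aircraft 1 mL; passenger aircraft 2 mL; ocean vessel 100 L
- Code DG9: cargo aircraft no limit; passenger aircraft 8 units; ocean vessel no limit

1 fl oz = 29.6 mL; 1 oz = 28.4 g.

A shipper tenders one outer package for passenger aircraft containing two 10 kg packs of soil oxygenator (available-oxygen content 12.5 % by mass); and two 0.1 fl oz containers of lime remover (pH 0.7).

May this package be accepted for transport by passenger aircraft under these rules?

No

Available-oxygen content 12.5 % by mass meets the Code DG5 criterion (Oxidizer), so the soil oxygenator is Code DG5.
Lime remover: pH 0.7 ≤ 1.5 → Code DG3 (Corrosive).
Code DG3 quantity: two 0.1 fl oz containers = 5.92 mL.
5.92 mL exceeds the passenger aircraft limit of 2 mL for Code DG3.
Code DG5 quantity: two 10 kg packs = 20 kg.
20 kg is within the passenger aircraft limit of 25 kg for Code DG5.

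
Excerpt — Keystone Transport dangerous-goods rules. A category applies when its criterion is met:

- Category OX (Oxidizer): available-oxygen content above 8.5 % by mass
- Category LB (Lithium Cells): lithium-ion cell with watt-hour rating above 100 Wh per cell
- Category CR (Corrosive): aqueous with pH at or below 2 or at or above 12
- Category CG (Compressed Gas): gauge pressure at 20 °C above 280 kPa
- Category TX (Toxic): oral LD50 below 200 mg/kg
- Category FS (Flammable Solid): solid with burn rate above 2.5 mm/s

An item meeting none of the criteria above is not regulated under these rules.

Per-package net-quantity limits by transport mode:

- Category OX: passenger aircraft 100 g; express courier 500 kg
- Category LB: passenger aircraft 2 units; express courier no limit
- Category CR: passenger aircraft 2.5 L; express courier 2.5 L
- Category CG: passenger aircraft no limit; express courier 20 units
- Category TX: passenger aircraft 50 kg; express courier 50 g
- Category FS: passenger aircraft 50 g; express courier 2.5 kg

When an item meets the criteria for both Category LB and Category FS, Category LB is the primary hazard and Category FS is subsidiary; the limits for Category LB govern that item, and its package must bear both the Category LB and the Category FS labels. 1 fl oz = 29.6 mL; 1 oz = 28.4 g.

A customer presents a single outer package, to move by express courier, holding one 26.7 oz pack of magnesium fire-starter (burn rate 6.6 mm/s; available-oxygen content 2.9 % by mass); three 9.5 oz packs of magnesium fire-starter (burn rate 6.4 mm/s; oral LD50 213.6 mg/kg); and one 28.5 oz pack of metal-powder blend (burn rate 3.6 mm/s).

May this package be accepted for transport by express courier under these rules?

Burn rate 6.6 mm/s meets the Category FS criterion (Flammable Solid), so the magnesium fire-starter is Category FS.
The magnesium fire-starter has burn rate 6.4 mm/s, which is > 2.5 mm/s, so it is Category FS (Flammable Solid).
Metal-powder blend: burn rate 3.6 mm/s > 2.5 mm/s → Category FS (Flammable Solid).
Category FS net quantity: (one 26.7 oz pack = 758.28 g) + (three 9.5 oz packs = 809.4 g) + (one 28.5 oz pack = 809.4 g) = 2377.08 g.
That is within the Category FS express courier limit of 2.5 kg.

Yes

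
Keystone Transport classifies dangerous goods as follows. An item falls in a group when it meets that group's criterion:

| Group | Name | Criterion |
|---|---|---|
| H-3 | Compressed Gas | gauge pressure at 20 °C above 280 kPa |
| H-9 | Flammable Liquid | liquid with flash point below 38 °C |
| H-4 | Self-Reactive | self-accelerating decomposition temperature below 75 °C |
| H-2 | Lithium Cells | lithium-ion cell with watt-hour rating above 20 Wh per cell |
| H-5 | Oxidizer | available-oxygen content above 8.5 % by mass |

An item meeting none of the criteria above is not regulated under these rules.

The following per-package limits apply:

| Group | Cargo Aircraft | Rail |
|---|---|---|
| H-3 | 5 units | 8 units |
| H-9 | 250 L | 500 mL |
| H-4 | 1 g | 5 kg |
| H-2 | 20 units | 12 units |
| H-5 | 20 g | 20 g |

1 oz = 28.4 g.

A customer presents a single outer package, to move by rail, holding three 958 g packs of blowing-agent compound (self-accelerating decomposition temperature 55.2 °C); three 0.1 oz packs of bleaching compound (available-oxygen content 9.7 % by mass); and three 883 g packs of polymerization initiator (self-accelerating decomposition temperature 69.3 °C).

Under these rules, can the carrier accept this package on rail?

No

Self-accelerating decomposition temperature 55.2 °C meets the Group H-4 criterion (Self-Reactive), so the blowing-agent compound is Group H-4.
Available-oxygen content 9.7 % by mass meets the Group H-5 criterion (Oxidizer), so the bleaching compound is Group H-5.
Self-accelerating decomposition temperature 69.3 °C meets the Group H-4 criterion (Self-Reactive), so the polymerization initiator is Group H-4.
Total Group H-4: (three 958 g packs = 2.874 kg) + (three 883 g packs = 2.649 kg) = 5.523 kg.
That exceeds the Group H-4 rail limit of 5 kg.
Group H-5 quantity: three 0.1 oz packs = 8.52 g.
That is within the Group H-5 rail limit of 20 g.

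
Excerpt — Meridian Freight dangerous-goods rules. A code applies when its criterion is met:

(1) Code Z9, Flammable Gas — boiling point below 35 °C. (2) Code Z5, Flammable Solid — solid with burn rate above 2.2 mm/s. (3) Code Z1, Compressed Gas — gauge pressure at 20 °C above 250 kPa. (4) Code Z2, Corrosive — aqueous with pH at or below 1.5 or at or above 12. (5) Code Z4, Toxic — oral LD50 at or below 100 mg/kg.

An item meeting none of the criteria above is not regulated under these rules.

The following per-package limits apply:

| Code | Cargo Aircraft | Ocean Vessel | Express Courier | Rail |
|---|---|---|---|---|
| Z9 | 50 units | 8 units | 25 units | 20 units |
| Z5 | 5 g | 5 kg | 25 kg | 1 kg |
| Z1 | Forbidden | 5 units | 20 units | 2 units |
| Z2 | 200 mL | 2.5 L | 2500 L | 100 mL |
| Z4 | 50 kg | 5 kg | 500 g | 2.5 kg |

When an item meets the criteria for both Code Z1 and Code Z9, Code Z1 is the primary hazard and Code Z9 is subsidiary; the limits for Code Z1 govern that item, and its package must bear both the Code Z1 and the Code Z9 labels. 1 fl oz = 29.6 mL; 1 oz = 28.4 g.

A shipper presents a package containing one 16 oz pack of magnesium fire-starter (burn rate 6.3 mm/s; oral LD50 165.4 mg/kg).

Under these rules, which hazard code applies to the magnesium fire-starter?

Code Z5

Magnesium fire-starter: burn rate 6.3 mm/s > 2.2 mm/s → Code Z5 (Flammable Solid).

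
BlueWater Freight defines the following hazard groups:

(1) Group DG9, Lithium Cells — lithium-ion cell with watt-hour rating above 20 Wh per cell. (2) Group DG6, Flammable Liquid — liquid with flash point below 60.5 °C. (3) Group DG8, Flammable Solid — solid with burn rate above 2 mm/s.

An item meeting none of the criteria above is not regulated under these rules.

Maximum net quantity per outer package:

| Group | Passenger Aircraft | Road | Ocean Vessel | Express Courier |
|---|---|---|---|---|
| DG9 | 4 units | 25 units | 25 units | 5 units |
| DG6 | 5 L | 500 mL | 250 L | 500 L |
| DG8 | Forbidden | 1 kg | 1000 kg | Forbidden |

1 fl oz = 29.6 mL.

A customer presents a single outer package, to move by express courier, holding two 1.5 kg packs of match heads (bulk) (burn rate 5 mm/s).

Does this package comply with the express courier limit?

Match heads (bulk): burn rate 5 mm/s > 2 mm/s → Group DG8 (Flammable Solid).
Group DG8 quantity: two 1.5 kg packs = 3 kg.
By express courier, Group DG8 is Forbidden regardless of quantity.

No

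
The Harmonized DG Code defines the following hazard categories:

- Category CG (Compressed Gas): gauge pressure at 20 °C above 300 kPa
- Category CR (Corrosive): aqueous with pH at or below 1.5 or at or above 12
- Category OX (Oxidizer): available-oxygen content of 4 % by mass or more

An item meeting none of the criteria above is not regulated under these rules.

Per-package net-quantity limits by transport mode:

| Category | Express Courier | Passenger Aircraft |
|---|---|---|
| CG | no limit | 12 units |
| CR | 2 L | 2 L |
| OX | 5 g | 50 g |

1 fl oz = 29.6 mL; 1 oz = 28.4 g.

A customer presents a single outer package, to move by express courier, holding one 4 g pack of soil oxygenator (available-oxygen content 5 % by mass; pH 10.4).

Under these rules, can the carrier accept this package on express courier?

Yes

With available-oxygen content 5 % by mass (≥ 4 % by mass), the soil oxygenator falls in Category OX.
Category OX quantity: 4 g.
4 g is within the express courier limit of 5 g for Category OX.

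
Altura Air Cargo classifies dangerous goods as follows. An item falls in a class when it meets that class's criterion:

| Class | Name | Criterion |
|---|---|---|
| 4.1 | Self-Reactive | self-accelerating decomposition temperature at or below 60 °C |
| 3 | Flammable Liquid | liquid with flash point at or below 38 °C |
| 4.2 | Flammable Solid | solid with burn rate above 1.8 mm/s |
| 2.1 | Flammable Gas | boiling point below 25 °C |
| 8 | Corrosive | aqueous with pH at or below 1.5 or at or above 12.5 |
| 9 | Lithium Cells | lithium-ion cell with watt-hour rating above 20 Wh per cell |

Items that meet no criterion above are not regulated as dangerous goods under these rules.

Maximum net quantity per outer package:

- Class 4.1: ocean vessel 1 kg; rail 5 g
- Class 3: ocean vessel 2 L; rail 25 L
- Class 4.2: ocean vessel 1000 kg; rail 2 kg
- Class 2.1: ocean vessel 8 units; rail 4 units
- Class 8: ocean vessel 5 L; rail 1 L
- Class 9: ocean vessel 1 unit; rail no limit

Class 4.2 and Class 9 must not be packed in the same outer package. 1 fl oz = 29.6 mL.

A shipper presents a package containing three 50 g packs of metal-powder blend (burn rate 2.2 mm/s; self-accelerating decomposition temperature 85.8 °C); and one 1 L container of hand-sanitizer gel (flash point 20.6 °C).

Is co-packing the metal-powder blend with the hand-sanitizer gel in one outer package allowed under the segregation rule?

With burn rate 2.2 mm/s (> 1.8 mm/s), the metal-powder blend falls in Class 4.2.
Flash point 20.6 °C meets the Class 3 criterion (Flammable Liquid), so the hand-sanitizer gel is Class 3.
No segregation rule bars Class 4.2 with Class 3.

Yes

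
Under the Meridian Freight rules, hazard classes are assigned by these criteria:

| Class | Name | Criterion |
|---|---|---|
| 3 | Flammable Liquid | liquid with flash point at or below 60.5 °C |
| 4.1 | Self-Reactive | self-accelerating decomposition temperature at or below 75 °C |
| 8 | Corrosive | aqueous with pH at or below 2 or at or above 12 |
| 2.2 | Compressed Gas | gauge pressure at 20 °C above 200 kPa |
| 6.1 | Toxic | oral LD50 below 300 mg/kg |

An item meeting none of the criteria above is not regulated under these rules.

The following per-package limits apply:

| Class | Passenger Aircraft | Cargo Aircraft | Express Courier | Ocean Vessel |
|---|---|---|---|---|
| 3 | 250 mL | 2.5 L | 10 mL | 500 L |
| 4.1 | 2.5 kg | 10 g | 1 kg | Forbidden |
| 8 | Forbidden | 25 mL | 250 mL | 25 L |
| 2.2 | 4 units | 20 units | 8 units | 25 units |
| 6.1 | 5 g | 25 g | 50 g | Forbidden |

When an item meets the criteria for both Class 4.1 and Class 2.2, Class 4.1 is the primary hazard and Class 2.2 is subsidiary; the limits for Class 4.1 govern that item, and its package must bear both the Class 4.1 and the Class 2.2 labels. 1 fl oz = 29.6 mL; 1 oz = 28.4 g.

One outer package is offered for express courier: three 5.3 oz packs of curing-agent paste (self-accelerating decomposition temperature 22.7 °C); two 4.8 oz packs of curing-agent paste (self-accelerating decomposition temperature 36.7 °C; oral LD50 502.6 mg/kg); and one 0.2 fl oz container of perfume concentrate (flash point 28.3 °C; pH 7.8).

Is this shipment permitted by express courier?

Yes

With self-accelerating decomposition temperature 22.7 °C (≤ 75 °C), the curing-agent paste falls in Class 4.1.
The curing-agent paste has self-accelerating decomposition temperature 36.7 °C, which is ≤ 75 °C, so it is Class 4.1 (Self-Reactive).
The perfume concentrate has flash point 28.3 °C, which is ≤ 60.5 °C, so it is Class 3 (Flammable Liquid).
Total Class 4.1: (three 5.3 oz packs = 451.56 g) + (two 4.8 oz packs = 272.64 g) = 724.2 g.
724.2 g ≤ 1 kg (express courier limit, Class 4.1) — within limit.
Class 3 quantity: one 0.2 fl oz container = 5.92 mL.
5.92 mL is within the express courier limit of 10 mL for Class 3.
Every hazard class is within its express courier limit and no segregation rule is violated.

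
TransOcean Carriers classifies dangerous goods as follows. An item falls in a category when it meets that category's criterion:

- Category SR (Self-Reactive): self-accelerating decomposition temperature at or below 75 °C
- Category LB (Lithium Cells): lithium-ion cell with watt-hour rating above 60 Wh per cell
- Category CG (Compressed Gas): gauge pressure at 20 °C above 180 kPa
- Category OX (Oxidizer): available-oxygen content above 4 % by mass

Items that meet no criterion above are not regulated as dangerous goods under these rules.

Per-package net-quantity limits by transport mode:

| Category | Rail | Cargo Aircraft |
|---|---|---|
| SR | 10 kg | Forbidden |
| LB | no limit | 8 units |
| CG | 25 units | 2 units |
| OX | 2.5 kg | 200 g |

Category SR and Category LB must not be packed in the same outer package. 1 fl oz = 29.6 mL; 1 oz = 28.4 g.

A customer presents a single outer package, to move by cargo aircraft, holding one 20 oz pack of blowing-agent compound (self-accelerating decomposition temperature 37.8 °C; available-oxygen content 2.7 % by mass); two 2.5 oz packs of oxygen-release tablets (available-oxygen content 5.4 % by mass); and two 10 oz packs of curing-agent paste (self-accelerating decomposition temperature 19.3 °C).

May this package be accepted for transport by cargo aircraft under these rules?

With self-accelerating decomposition temperature 37.8 °C (≤ 75 °C), the blowing-agent compound falls in Category SR.
The oxygen-release tablets have available-oxygen content 5.4 % by mass, which is > 4 % by mass, so they are Category OX (Oxidizer).
Curing-agent paste: self-accelerating decomposition temperature 19.3 °C ≤ 75 °C → Category SR (Self-Reactive).
Category OX quantity: two 2.5 oz packs = 142 g.
That is within the Category OX cargo aircraft limit of 200 g.
Total Category SR: (one 20 oz pack = 568 g) + (two 10 oz packs = 568 g) = 1.136 kg.
By cargo aircraft, Category SR is Forbidden regardless of quantity.
The segregation rule (Category SR with Category LB) does not apply to Category OX with Category SR.

No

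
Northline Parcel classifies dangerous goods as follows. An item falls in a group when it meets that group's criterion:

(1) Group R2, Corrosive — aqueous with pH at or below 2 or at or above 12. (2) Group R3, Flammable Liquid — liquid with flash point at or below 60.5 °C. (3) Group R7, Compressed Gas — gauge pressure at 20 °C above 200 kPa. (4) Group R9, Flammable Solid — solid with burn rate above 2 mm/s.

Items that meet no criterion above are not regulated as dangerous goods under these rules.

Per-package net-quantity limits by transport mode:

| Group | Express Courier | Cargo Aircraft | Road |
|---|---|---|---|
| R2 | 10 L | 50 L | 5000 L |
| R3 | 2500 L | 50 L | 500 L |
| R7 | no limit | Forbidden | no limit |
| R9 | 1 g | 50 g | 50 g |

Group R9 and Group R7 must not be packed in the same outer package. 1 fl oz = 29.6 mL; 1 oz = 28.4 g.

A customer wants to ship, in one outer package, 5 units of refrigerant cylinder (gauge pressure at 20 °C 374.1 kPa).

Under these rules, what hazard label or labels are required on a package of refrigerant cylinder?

Group R7

Gauge pressure at 20 °C 374.1 kPa meets the Group R7 criterion (Compressed Gas), so the refrigerant cylinder is Group R7.
Only the Group R7 label is required.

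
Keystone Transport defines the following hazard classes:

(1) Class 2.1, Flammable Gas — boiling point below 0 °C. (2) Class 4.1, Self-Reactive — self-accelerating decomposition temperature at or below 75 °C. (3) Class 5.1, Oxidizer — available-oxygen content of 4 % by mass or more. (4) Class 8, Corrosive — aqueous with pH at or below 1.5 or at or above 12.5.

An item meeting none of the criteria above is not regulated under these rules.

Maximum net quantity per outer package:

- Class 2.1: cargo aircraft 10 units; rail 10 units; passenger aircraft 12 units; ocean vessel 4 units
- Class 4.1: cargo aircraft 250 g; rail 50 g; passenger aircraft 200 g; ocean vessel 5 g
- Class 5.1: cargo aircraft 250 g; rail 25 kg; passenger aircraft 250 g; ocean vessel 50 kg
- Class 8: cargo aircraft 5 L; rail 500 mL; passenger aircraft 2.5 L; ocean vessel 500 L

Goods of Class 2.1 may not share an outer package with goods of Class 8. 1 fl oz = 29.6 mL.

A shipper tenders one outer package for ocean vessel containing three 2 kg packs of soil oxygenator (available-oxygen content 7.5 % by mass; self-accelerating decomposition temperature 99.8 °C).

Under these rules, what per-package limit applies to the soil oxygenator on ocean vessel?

Available-oxygen content 7.5 % by mass meets the Class 5.1 criterion (Oxidizer), so the soil oxygenator is Class 5.1.
The ocean vessel limit for Class 5.1 is 50 kg.

50 kg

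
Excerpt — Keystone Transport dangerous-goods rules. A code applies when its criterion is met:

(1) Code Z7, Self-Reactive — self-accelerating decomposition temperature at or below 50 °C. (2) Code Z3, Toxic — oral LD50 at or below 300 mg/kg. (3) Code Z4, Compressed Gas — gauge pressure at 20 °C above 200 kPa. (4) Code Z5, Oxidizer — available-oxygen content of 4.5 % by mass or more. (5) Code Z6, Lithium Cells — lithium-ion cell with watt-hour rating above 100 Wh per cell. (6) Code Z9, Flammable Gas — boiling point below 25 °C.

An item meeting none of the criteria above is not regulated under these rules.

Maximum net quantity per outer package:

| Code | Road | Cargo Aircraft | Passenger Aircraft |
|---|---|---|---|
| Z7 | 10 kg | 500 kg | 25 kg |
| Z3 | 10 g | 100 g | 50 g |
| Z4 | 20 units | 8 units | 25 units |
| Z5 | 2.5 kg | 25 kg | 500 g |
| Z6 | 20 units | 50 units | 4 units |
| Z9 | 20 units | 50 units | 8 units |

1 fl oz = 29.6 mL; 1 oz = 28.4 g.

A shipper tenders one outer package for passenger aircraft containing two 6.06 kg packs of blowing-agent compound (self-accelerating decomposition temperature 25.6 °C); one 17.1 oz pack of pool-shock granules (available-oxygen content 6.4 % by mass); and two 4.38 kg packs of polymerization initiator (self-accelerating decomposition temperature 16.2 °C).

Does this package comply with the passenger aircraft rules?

With self-accelerating decomposition temperature 25.6 °C (≤ 50 °C), the blowing-agent compound falls in Code Z7.
Pool-shock granules: available-oxygen content 6.4 % by mass ≥ 4.5 % by mass → Code Z5 (Oxidizer).
The polymerization initiator has self-accelerating decomposition temperature 16.2 °C, which is ≤ 50 °C, so it is Code Z7 (Self-Reactive).
Code Z5 quantity: one 17.1 oz pack = 485.64 g.
485.64 g is within the passenger aircraft limit of 500 g for Code Z5.
Code Z7 net quantity: (two 6.06 kg packs = 12.12 kg) + (two 4.38 kg packs = 8.76 kg) = 20.88 kg.
That is within the Code Z7 passenger aircraft limit of 25 kg.
Every hazard code is within its passenger aircraft limit and no segregation rule is violated.

Yes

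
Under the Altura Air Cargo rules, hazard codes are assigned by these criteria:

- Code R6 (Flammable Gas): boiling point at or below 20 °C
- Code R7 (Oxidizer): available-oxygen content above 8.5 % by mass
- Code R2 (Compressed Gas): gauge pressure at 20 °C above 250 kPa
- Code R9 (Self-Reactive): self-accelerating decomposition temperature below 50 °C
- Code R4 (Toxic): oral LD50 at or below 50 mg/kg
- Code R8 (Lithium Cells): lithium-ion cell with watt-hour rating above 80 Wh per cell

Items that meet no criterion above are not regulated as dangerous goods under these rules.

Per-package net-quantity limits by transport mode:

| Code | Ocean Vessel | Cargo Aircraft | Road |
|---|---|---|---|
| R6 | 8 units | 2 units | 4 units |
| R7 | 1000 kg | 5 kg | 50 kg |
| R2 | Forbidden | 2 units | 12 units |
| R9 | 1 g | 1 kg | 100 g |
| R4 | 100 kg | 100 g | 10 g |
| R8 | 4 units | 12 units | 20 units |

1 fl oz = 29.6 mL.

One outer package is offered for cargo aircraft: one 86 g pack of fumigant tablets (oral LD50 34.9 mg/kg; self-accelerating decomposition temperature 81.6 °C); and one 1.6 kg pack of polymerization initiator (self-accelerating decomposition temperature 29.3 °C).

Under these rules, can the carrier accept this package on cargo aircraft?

No

Fumigant tablets: oral LD50 34.9 mg/kg ≤ 50 mg/kg → Code R4 (Toxic).
Self-accelerating decomposition temperature 29.3 °C meets the Code R9 criterion (Self-Reactive), so the polymerization initiator is Code R9.
Code R4 quantity: 86 g.
86 g ≤ 100 g (cargo aircraft limit, Code R4) — within limit.
Code R9 quantity: 1.6 kg.
1.6 kg > 1 kg (cargo aircraft limit, Code R9) — over the limit.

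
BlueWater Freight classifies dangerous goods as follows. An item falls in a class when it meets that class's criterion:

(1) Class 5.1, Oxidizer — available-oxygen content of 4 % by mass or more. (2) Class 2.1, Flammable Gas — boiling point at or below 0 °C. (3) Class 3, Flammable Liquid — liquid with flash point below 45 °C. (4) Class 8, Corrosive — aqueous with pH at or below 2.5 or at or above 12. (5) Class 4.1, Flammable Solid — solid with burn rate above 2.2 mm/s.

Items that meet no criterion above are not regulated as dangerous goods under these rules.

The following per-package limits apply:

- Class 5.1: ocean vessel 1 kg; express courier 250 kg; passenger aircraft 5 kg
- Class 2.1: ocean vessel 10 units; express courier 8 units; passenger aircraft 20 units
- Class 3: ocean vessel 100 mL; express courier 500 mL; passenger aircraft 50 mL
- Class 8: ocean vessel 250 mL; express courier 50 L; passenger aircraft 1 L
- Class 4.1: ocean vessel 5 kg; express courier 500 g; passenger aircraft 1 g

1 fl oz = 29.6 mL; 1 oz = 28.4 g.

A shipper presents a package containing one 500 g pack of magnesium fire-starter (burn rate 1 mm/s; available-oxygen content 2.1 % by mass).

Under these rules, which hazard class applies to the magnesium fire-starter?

Not regulated

available-oxygen content 2.1 % by mass is not above 4 % by mass, so Class 5.1 does not apply.
burn rate 1 mm/s is not above 2.2 mm/s, so Class 4.1 does not apply.
No criterion is met, so the item is not regulated.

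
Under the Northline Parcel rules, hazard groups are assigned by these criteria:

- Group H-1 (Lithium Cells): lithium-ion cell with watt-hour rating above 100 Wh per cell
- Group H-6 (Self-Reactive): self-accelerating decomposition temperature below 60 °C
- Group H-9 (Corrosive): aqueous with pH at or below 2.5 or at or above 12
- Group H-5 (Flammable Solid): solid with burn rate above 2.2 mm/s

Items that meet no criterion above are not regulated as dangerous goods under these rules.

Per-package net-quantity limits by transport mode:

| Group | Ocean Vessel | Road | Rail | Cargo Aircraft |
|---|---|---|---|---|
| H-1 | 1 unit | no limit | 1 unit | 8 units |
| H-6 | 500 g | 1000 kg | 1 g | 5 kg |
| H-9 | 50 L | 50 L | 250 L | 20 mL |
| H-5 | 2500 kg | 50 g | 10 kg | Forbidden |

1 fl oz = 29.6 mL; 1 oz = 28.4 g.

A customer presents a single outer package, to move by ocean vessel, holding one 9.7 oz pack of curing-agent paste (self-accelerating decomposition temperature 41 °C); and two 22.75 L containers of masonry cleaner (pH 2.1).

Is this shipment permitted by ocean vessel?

Yes

With self-accelerating decomposition temperature 41 °C (< 60 °C), the curing-agent paste falls in Group H-6.
Masonry cleaner: pH 2.1 ≤ 2.5 → Group H-9 (Corrosive).
Group H-6 quantity: one 9.7 oz pack = 275.48 g.
275.48 g ≤ 500 g (ocean vessel limit, Group H-6) — within limit.
Group H-9 quantity: two 22.75 L containers = 45.5 L.
45.5 L is within the ocean vessel limit of 50 L for Group H-9.
Every hazard group is within its ocean vessel limit and no segregation rule is violated.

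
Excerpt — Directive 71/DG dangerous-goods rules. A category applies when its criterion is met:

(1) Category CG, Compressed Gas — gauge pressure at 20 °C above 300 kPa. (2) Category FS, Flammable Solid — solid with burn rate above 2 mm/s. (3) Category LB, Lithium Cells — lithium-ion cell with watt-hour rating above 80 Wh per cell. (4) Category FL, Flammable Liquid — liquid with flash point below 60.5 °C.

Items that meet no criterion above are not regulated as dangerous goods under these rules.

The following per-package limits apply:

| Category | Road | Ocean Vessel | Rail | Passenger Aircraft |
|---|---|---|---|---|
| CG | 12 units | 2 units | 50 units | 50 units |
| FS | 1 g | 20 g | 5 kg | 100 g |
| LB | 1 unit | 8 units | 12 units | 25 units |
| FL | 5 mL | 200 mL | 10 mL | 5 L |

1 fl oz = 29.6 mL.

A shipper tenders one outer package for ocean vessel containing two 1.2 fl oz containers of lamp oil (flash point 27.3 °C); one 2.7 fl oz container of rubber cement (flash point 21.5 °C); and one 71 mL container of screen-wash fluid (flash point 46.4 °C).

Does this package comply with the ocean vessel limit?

No

The lamp oil has flash point 27.3 °C, which is < 60.5 °C, so it is Category FL (Flammable Liquid).
The rubber cement has flash point 21.5 °C, which is < 60.5 °C, so it is Category FL (Flammable Liquid).
Screen-wash fluid: flash point 46.4 °C < 60.5 °C → Category FL (Flammable Liquid).
Total Category FL: (two 1.2 fl oz containers = 71.04 mL) + (one 2.7 fl oz container = 79.92 mL) + 71 mL = 221.96 mL.
221.96 mL exceeds the ocean vessel limit of 200 mL for Category FL.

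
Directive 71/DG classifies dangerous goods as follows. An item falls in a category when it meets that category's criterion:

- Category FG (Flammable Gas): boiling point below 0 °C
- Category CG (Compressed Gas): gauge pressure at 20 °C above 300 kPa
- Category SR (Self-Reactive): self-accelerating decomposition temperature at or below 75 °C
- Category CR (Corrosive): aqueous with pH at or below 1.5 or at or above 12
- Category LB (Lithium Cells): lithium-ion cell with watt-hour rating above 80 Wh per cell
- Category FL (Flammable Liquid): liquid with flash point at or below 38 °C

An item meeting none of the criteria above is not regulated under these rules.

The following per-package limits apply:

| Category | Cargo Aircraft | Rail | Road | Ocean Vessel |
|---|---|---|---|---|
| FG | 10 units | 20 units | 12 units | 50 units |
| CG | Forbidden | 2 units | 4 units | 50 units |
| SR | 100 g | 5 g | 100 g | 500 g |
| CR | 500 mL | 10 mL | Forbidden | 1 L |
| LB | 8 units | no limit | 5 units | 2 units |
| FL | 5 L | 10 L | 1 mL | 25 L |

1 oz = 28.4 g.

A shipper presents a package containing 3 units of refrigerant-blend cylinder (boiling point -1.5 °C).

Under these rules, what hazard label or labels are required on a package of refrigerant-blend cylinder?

Category FG

The refrigerant-blend cylinder has boiling point -1.5 °C, which is < 0 °C, so it is Category FG (Flammable Gas).
Only the Category FG label is required.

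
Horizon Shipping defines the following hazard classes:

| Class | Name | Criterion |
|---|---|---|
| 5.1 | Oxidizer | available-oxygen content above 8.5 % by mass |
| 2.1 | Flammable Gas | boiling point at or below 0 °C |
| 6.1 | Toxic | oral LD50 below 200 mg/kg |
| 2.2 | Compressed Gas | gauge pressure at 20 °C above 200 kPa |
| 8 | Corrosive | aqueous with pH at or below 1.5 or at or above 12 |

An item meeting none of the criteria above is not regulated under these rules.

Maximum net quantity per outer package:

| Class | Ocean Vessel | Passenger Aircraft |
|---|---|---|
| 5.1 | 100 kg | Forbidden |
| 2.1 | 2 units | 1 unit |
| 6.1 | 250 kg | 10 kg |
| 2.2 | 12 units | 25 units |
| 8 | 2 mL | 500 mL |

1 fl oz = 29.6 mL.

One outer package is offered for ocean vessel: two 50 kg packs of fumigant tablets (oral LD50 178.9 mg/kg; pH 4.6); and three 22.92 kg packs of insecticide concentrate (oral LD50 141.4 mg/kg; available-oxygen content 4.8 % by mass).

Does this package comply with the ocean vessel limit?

Yes

With oral LD50 178.9 mg/kg (< 200 mg/kg), the fumigant tablets fall in Class 6.1.
Oral LD50 141.4 mg/kg meets the Class 6.1 criterion (Toxic), so the insecticide concentrate is Class 6.1.
Total Class 6.1: (two 50 kg packs = 100 kg) + (three 22.92 kg packs = 68.76 kg) = 168.76 kg.
168.76 kg is within the ocean vessel limit of 250 kg for Class 6.1.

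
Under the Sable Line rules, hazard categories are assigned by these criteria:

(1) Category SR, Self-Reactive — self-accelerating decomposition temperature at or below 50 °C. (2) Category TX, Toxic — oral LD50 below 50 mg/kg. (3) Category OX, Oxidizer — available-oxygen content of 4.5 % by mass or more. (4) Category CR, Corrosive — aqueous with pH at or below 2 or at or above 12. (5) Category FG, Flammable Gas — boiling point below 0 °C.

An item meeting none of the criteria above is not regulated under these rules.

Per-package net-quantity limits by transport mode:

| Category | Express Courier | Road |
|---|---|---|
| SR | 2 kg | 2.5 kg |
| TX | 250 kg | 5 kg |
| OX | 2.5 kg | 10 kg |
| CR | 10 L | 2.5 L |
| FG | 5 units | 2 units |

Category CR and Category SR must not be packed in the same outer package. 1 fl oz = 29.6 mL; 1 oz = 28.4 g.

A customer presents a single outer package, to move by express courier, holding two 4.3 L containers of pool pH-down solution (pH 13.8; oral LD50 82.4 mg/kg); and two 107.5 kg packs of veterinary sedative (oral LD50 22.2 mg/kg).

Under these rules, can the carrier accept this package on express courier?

Yes

With pH 13.8 (≥ 12), the pool pH-down solution falls in Category CR.
Oral LD50 22.2 mg/kg meets the Category TX criterion (Toxic), so the veterinary sedative is Category TX.
Category CR quantity: two 4.3 L containers = 8.6 L.
8.6 L ≤ 10 L (express courier limit, Category CR) — within limit.
Category TX quantity: two 107.5 kg packs = 215 kg.
That is within the Category TX express courier limit of 250 kg.
The segregation rule (Category CR with Category SR) does not apply to Category CR with Category TX.
Every hazard category is within its express courier limit and no segregation rule is violated.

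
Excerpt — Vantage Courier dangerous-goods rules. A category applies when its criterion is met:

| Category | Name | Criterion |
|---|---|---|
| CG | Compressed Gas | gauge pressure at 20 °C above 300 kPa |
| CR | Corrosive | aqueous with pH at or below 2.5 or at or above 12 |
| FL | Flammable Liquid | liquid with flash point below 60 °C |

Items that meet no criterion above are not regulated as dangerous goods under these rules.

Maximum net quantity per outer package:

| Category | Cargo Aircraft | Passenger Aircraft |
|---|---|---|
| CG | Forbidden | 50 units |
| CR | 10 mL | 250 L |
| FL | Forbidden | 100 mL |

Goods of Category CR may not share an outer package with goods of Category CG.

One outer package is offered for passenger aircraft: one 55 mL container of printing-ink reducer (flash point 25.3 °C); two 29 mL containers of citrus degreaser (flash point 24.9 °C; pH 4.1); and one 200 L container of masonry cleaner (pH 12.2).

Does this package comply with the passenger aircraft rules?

The printing-ink reducer has flash point 25.3 °C, which is < 60 °C, so it is Category FL (Flammable Liquid).
Citrus degreaser: flash point 24.9 °C < 60 °C → Category FL (Flammable Liquid).
pH 12.2 meets the Category CR criterion (Corrosive), so the masonry cleaner is Category CR.
Category FL net quantity: 55 mL + (two 29 mL containers = 58 mL) = 113 mL.
That exceeds the Category FL passenger aircraft limit of 100 mL.
Category CR quantity: 200 L.
200 L is within the passenger aircraft limit of 250 L for Category CR.
The segregation rule (Category CR with Category CG) does not apply to Category FL with Category CR.

No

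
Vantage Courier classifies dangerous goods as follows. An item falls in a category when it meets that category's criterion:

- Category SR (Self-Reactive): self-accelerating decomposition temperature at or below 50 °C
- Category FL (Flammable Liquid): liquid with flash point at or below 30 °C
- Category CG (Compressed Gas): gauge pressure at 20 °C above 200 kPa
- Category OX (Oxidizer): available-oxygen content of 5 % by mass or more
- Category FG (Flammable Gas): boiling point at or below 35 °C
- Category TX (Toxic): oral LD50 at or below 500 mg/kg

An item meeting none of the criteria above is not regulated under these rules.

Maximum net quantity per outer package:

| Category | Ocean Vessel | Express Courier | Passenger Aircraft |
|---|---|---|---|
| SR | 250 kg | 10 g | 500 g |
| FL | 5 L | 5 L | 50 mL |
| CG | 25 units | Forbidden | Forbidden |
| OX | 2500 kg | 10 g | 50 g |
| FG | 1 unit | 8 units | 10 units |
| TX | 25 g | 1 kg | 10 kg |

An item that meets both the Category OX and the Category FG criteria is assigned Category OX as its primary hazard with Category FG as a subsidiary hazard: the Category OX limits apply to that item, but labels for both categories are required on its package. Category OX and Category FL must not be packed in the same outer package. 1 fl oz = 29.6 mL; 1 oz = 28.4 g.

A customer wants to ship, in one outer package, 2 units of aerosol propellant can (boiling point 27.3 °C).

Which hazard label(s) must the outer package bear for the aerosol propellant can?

The aerosol propellant can has boiling point 27.3 °C, which is ≤ 35 °C, so it is Category FG (Flammable Gas).
Only the Category FG label is required.

Category FG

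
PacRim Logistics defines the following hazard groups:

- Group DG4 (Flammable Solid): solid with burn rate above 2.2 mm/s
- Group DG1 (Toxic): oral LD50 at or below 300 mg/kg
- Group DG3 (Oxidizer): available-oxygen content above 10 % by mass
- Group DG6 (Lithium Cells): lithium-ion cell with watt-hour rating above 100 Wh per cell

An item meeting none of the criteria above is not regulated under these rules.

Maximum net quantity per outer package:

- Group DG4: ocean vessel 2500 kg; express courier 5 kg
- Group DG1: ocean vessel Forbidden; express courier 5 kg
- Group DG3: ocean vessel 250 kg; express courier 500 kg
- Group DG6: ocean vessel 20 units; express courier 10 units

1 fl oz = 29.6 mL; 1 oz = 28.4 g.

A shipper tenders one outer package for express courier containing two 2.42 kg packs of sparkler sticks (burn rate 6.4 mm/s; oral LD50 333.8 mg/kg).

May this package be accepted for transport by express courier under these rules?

Yes

Burn rate 6.4 mm/s meets the Group DG4 criterion (Flammable Solid), so the sparkler sticks are Group DG4.
Group DG4 quantity: two 2.42 kg packs = 4.84 kg.
4.84 kg ≤ 5 kg (express courier limit, Group DG4) — within limit.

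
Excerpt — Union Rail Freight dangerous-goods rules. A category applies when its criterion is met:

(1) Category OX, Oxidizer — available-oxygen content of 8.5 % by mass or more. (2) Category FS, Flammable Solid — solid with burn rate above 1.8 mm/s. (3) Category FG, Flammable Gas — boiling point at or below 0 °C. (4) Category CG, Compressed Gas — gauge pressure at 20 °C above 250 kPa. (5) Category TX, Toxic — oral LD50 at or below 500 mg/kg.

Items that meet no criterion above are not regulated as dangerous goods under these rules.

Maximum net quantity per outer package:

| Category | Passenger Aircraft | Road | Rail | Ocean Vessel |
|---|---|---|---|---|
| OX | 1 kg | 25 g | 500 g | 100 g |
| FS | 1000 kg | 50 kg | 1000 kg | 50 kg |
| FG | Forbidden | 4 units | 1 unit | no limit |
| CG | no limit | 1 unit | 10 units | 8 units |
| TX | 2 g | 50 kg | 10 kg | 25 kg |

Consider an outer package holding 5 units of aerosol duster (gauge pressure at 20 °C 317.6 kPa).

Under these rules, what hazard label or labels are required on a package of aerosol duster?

Gauge pressure at 20 °C 317.6 kPa meets the Category CG criterion (Compressed Gas), so the aerosol duster is Category CG.
Only the Category CG label is required.

Category CG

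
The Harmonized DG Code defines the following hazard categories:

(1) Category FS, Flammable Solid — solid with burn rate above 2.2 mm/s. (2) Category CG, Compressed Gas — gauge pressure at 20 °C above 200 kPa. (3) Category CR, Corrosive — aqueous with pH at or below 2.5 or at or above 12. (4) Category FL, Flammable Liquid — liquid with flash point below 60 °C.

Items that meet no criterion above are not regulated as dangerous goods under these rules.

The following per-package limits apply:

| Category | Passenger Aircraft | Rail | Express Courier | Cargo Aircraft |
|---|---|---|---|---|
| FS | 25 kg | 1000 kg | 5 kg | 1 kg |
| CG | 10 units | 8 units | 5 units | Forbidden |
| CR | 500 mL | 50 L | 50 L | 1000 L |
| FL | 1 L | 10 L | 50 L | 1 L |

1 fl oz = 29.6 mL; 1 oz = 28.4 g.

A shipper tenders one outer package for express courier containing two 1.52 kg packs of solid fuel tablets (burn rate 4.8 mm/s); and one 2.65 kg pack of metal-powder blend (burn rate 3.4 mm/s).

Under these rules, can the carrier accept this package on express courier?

No

Burn rate 4.8 mm/s meets the Category FS criterion (Flammable Solid), so the solid fuel tablets are Category FS.
Burn rate 3.4 mm/s meets the Category FS criterion (Flammable Solid), so the metal-powder blend is Category FS.
Total Category FS: (two 1.52 kg packs = 3.04 kg) + 2.65 kg = 5.69 kg.
That exceeds the Category FS express courier limit of 5 kg.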